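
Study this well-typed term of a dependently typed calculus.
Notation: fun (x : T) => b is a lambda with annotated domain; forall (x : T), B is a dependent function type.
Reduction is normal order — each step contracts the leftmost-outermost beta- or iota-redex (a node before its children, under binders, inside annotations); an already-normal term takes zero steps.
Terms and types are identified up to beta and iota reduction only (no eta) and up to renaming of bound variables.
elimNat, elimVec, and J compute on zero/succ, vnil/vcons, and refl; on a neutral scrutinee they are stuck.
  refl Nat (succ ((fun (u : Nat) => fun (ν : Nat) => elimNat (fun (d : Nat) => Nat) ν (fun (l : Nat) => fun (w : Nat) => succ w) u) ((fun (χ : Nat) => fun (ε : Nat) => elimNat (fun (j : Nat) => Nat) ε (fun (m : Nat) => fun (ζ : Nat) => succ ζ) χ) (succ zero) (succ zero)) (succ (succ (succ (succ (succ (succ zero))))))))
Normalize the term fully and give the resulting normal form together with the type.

normal form:
  refl Nat (succ (succ (succ (succ (succ (succ (succ (succ (succ zero)))))))))
the term's type:
  Eq Nat (succ (succ (succ (succ (succ (succ (succ (succ (succ zero))))))))) (succ (succ (succ (succ (succ (succ (succ (succ (succ zero)))))))))
observation: reduction starts at a beta-redex, and 15 normal-order steps reach the normal form.


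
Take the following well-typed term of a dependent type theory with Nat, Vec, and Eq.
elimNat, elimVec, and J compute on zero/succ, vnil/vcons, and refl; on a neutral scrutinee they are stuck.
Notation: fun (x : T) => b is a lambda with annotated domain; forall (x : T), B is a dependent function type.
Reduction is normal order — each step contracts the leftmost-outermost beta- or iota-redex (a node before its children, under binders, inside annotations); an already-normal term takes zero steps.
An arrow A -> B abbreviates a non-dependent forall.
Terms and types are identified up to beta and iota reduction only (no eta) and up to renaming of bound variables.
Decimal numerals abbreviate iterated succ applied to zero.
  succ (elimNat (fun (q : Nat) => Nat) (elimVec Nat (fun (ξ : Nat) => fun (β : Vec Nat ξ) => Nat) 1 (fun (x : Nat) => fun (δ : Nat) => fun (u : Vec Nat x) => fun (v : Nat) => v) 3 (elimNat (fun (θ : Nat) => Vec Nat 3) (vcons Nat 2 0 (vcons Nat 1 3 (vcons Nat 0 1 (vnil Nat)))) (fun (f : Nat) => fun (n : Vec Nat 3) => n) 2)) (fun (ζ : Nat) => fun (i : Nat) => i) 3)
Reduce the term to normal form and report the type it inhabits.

normal form:
  2
type:
  Nat
observation: 33 normal-order steps normalize the term, beginning with an elimNat iota-redex.


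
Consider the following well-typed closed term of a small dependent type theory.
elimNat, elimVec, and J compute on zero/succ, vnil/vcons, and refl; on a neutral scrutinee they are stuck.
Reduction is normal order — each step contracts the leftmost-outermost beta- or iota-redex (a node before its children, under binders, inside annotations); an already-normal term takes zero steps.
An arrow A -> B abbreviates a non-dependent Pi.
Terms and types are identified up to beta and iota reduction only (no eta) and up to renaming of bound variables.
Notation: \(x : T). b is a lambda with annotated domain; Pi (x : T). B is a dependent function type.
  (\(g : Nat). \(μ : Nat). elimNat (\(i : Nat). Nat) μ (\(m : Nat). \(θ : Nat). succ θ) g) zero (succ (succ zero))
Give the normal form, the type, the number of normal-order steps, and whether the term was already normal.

reduced normal form:
  succ (succ zero)
the term's type:
  Nat
reduction steps (normal order): 3
started in normal form: no
first redex: a beta-redex


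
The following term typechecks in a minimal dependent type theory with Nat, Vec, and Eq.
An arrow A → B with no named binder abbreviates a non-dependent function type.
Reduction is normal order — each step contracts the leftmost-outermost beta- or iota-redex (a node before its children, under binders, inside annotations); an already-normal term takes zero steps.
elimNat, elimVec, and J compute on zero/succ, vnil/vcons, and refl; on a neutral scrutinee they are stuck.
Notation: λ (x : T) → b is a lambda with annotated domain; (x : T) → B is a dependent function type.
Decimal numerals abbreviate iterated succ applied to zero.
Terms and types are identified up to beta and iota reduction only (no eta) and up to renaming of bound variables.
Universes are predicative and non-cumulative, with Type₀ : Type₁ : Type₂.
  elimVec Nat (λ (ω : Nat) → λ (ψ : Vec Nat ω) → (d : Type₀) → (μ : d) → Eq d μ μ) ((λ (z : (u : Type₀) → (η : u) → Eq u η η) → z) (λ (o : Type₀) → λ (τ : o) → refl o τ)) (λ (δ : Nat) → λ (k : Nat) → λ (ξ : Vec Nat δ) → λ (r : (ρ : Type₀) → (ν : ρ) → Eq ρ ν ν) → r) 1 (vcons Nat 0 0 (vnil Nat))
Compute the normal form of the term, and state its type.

resulting normal form:
  λ (ω : Type₀) → λ (ψ : ω) → refl ω ψ
type:
  (ω : Type₀) → (ψ : ω) → Eq ω ψ ψ
observation: reduction starts at an elimVec iota-redex, and 7 normal-order steps reach the normal form.


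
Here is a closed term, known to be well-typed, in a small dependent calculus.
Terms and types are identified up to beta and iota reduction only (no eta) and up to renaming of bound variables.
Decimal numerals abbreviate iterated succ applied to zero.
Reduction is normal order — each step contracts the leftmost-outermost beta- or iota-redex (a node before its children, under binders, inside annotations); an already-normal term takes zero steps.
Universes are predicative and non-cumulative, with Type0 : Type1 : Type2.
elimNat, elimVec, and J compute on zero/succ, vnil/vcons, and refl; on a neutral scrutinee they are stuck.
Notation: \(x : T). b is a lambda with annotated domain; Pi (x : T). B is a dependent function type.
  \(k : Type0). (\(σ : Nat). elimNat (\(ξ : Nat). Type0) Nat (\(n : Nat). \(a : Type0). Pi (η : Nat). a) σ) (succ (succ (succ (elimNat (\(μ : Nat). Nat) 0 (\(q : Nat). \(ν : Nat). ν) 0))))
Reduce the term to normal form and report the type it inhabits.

normal form:
  \(k : Type0). Pi (σ : Nat). Pi (ξ : Nat). Pi (n : Nat). Nat
type:
  Pi (k : Type0). Type0


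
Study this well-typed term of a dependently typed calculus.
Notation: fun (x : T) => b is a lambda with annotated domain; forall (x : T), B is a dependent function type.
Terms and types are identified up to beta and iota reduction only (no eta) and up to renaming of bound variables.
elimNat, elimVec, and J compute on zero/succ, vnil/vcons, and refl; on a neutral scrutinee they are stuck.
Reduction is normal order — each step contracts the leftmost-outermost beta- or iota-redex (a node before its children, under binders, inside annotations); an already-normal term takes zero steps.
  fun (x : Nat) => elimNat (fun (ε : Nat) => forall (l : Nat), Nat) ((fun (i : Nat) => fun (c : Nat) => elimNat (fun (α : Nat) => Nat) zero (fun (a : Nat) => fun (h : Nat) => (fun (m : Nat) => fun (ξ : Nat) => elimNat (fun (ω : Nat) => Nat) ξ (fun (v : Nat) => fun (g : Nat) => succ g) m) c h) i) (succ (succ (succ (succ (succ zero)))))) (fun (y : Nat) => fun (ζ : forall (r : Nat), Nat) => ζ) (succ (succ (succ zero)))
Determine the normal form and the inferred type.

resulting normal form:
  fun (x : Nat) => fun (ε : Nat) => elimNat (fun (l : Nat) => Nat) (elimNat (fun (i : Nat) => Nat) (elimNat (fun (c : Nat) => Nat) (elimNat (fun (α : Nat) => Nat) (elimNat (fun (a : Nat) => Nat) zero (fun (h : Nat) => fun (m : Nat) => succ m) ε) (fun (ξ : Nat) => fun (ω : Nat) => succ ω) ε) (fun (v : Nat) => fun (g : Nat) => succ g) ε) (fun (y : Nat) => fun (ζ : Nat) => succ ζ) ε) (fun (r : Nat) => fun (e : Nat) => succ e) ε
type:
  forall (x : Nat), forall (ε : Nat), Nat
observation: the leftmost-outermost redex is an elimNat iota-redex, and normalization takes 37 steps.


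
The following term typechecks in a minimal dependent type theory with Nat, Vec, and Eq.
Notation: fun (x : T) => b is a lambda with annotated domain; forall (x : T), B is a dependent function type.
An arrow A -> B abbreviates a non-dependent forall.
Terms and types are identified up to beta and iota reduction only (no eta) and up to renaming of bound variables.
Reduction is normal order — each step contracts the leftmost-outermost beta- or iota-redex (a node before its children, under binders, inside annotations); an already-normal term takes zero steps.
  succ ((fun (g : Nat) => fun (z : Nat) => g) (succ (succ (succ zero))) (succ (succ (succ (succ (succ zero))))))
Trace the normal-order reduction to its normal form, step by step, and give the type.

normal-order reduction sequence:
  succ ((fun (g : Nat) => fun (z : Nat) => g) (succ (succ (succ zero))) (succ (succ (succ (succ (succ zero))))))
  ~> succ ((fun (g : Nat) => succ (succ (succ zero))) (succ (succ (succ (succ (succ zero))))))
  ~> succ (succ (succ (succ zero)))
the term's type:
  Nat


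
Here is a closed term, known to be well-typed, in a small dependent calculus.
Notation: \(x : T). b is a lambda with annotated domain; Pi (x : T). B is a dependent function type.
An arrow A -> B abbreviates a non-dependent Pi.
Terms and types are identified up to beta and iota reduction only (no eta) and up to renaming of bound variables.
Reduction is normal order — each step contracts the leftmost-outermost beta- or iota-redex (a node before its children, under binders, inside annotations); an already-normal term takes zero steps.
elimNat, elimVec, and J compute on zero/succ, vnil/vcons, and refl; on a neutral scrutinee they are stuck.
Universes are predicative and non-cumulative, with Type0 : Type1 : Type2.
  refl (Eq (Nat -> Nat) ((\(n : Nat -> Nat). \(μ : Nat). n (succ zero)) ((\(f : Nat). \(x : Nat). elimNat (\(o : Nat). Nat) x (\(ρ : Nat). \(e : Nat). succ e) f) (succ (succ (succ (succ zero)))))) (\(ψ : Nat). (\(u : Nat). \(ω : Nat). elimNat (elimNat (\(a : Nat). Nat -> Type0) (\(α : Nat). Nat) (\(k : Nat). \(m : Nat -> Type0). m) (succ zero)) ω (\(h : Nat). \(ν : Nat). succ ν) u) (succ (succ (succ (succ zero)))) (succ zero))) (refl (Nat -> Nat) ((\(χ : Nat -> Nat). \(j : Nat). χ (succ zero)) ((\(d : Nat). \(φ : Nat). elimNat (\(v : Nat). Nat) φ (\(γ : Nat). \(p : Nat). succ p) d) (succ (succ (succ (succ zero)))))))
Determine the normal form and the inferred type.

resulting normal form:
  refl (Eq (Nat -> Nat) (\(n : Nat). succ (succ (succ (succ (succ zero))))) (\(μ : Nat). succ (succ (succ (succ (succ zero)))))) (refl (Nat -> Nat) (\(f : Nat). succ (succ (succ (succ (succ zero))))))
the term's type:
  Eq (Eq (Nat -> Nat) (\(n : Nat). succ (succ (succ (succ (succ zero))))) (\(μ : Nat). succ (succ (succ (succ (succ zero)))))) (refl (Nat -> Nat) (\(f : Nat). succ (succ (succ (succ (succ zero)))))) (refl (Nat -> Nat) (\(x : Nat). succ (succ (succ (succ (succ zero))))))


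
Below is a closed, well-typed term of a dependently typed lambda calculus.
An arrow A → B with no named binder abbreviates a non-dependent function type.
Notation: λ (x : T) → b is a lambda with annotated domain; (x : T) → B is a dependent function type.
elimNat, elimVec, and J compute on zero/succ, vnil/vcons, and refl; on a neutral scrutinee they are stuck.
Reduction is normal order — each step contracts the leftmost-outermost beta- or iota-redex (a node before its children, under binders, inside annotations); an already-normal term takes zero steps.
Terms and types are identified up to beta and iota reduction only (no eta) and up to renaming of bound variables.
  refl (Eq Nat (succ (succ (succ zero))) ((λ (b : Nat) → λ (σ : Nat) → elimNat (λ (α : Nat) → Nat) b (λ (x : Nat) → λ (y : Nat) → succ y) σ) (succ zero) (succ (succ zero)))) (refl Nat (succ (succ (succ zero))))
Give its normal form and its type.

resulting normal form:
  refl (Eq Nat (succ (succ (succ zero))) (succ (succ (succ zero)))) (refl Nat (succ (succ (succ zero))))
type:
  Eq (Eq Nat (succ (succ (succ zero))) (succ (succ (succ zero)))) (refl Nat (succ (succ (succ zero)))) (refl Nat (succ (succ (succ zero))))


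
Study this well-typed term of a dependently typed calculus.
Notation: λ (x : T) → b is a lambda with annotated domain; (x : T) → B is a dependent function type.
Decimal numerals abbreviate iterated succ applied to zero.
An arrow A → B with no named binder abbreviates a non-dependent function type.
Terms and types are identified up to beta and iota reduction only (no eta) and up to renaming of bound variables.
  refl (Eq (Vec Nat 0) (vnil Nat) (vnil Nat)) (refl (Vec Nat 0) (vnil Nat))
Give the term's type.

the term's type:
  Eq (Eq (Vec Nat 0) (vnil Nat) (vnil Nat)) (refl (Vec Nat 0) (vnil Nat)) (refl (Vec Nat 0) (vnil Nat))


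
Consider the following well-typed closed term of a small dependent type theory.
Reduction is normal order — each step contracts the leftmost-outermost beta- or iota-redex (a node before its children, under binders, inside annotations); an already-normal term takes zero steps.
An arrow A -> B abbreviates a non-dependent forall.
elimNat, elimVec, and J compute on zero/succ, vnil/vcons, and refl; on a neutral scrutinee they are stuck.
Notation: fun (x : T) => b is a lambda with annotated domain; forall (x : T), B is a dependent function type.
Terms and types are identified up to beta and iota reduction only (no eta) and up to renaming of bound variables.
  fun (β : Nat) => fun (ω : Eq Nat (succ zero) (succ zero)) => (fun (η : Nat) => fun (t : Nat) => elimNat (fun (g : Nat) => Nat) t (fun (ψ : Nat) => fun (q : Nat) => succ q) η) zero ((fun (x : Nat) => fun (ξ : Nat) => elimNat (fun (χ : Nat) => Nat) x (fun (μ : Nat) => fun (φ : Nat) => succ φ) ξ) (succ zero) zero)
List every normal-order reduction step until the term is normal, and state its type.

normal-order reduction sequence:
  fun (β : Nat) => fun (ω : Eq Nat (succ zero) (succ zero)) => (fun (η : Nat) => fun (t : Nat) => elimNat (fun (g : Nat) => Nat) t (fun (ψ : Nat) => fun (q : Nat) => succ q) η) zero ((fun (x : Nat) => fun (ξ : Nat) => elimNat (fun (χ : Nat) => Nat) x (fun (μ : Nat) => fun (φ : Nat) => succ φ) ξ) (succ zero) zero)
  ~> fun (β : Nat) => fun (ω : Eq Nat (succ zero) (succ zero)) => (fun (η : Nat) => elimNat (fun (t : Nat) => Nat) η (fun (g : Nat) => fun (ψ : Nat) => succ ψ) zero) ((fun (q : Nat) => fun (x : Nat) => elimNat (fun (ξ : Nat) => Nat) q (fun (χ : Nat) => fun (μ : Nat) => succ μ) x) (succ zero) zero)
  ~> fun (β : Nat) => fun (ω : Eq Nat (succ zero) (succ zero)) => elimNat (fun (η : Nat) => Nat) ((fun (t : Nat) => fun (g : Nat) => elimNat (fun (ψ : Nat) => Nat) t (fun (q : Nat) => fun (x : Nat) => succ x) g) (succ zero) zero) (fun (ξ : Nat) => fun (χ : Nat) => succ χ) zero
  ~> fun (β : Nat) => fun (ω : Eq Nat (succ zero) (succ zero)) => (fun (η : Nat) => fun (t : Nat) => elimNat (fun (g : Nat) => Nat) η (fun (ψ : Nat) => fun (q : Nat) => succ q) t) (succ zero) zero
  ~> fun (β : Nat) => fun (ω : Eq Nat (succ zero) (succ zero)) => (fun (η : Nat) => elimNat (fun (t : Nat) => Nat) (succ zero) (fun (g : Nat) => fun (ψ : Nat) => succ ψ) η) zero
  ~> fun (β : Nat) => fun (ω : Eq Nat (succ zero) (succ zero)) => elimNat (fun (η : Nat) => Nat) (succ zero) (fun (t : Nat) => fun (g : Nat) => succ g) zero
  ~> fun (β : Nat) => fun (ω : Eq Nat (succ zero) (succ zero)) => succ zero
the term's type:
  Nat -> Eq Nat (succ zero) (succ zero) -> Nat


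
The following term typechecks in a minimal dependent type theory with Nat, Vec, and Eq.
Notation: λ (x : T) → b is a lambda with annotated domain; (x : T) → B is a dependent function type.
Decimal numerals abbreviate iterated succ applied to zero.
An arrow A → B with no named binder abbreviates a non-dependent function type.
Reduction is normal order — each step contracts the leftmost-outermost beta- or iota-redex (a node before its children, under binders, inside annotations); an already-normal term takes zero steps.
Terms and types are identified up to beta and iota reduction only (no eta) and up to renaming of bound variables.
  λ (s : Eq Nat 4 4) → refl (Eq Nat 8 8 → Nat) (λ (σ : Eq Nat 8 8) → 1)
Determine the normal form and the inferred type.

reduced normal form:
  λ (s : Eq Nat 4 4) → refl (Eq Nat 8 8 → Nat) (λ (σ : Eq Nat 8 8) → 1)
type:
  Eq Nat 4 4 → Eq (Eq Nat 8 8 → Nat) (λ (s : Eq Nat 8 8) → 1) (λ (σ : Eq Nat 8 8) → 1)


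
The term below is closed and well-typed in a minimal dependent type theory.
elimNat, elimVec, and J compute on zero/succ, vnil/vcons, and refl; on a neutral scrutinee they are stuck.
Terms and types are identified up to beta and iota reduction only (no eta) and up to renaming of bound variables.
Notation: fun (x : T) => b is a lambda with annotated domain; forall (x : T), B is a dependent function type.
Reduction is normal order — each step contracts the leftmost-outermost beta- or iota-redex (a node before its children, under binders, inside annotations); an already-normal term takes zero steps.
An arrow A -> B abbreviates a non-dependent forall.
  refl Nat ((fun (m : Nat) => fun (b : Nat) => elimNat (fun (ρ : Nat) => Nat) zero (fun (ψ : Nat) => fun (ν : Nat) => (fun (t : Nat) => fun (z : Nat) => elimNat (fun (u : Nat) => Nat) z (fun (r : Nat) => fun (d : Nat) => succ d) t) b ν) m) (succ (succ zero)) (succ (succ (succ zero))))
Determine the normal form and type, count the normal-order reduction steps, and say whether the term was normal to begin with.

reduced normal form:
  refl Nat (succ (succ (succ (succ (succ (succ zero))))))
the term's type:
  Eq Nat (succ (succ (succ (succ (succ (succ zero)))))) (succ (succ (succ (succ (succ (succ zero))))))
normal-order step count: 33
term was already normal: no
first contracted redex: a beta-redex


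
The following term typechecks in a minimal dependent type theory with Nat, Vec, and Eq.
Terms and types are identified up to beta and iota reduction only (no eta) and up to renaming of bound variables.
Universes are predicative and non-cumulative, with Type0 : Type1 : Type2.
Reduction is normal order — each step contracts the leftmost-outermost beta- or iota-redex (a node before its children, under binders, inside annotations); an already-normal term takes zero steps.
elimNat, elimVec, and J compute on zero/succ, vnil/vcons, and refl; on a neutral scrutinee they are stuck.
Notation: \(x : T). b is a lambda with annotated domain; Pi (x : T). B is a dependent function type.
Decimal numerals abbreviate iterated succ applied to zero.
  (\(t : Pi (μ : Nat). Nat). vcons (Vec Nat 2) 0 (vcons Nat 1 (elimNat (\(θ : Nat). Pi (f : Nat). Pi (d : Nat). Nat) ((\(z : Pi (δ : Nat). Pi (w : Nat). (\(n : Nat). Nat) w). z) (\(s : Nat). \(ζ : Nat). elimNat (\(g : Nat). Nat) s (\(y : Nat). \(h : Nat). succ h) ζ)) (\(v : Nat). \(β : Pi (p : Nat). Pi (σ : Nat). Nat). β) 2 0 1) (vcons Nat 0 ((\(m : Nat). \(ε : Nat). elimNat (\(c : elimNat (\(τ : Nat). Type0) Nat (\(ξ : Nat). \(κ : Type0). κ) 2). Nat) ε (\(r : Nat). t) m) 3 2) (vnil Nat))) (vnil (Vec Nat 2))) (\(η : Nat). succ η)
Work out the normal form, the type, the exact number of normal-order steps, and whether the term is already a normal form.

reduced normal form:
  vcons (Vec Nat 2) 0 (vcons Nat 1 1 (vcons Nat 0 5 (vnil Nat))) (vnil (Vec Nat 2))
the term's type:
  Vec (Vec Nat 2) 1
reduction steps (normal order): 27
term was already normal: no
first redex: a beta-redex


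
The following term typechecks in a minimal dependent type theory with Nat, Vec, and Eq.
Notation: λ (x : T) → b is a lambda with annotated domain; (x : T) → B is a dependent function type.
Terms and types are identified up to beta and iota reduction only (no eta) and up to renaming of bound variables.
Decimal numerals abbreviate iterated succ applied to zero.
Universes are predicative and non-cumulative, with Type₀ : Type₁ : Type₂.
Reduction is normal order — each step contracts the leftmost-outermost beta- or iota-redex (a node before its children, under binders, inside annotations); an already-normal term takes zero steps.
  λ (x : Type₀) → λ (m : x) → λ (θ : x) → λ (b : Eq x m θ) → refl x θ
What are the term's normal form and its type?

reduced normal form:
  λ (x : Type₀) → λ (m : x) → λ (θ : x) → λ (b : Eq x m θ) → refl x θ
the term's type:
  (x : Type₀) → (m : x) → (θ : x) → (b : Eq x m θ) → Eq x θ θ


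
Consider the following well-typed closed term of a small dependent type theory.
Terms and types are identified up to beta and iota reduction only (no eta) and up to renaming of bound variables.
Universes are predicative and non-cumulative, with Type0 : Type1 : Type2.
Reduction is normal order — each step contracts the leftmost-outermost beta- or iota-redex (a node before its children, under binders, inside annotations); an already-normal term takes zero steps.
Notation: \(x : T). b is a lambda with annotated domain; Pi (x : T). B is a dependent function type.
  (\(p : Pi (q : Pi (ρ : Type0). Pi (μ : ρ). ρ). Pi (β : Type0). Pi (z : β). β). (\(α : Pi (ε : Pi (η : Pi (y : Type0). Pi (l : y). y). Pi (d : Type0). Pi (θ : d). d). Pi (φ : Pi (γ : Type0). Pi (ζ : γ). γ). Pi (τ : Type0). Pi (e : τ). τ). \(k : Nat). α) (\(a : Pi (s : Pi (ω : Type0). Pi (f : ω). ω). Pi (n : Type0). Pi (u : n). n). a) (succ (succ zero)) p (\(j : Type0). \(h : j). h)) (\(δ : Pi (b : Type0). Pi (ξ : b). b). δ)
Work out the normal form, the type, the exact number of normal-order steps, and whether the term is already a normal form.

resulting normal form:
  \(p : Type0). \(q : p). q
inferred type:
  Pi (p : Type0). Pi (q : p). p
normal-order step count: 5
already normal: no
first contracted redex: a beta-redex


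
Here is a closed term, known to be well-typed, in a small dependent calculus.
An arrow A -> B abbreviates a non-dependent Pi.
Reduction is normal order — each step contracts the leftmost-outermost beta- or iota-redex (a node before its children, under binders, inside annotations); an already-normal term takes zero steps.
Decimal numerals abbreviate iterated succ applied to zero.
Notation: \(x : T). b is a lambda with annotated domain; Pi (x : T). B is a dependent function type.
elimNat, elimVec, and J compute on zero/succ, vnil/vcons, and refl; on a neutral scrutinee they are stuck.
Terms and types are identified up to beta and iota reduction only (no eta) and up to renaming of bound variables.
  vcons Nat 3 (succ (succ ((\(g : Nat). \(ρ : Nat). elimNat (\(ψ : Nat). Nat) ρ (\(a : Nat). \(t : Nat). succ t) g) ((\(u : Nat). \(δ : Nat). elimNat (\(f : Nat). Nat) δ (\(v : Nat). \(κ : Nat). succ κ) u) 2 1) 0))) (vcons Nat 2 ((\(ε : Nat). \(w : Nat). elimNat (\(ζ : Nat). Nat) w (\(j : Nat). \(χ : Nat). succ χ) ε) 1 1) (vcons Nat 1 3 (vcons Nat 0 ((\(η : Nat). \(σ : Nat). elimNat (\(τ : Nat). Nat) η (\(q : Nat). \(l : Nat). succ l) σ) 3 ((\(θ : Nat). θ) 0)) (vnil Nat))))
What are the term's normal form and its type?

resulting normal form:
  vcons Nat 3 5 (vcons Nat 2 2 (vcons Nat 1 3 (vcons Nat 0 3 (vnil Nat))))
inferred type:
  Vec Nat 4
observation: 31 normal-order steps separate the term from its normal form.


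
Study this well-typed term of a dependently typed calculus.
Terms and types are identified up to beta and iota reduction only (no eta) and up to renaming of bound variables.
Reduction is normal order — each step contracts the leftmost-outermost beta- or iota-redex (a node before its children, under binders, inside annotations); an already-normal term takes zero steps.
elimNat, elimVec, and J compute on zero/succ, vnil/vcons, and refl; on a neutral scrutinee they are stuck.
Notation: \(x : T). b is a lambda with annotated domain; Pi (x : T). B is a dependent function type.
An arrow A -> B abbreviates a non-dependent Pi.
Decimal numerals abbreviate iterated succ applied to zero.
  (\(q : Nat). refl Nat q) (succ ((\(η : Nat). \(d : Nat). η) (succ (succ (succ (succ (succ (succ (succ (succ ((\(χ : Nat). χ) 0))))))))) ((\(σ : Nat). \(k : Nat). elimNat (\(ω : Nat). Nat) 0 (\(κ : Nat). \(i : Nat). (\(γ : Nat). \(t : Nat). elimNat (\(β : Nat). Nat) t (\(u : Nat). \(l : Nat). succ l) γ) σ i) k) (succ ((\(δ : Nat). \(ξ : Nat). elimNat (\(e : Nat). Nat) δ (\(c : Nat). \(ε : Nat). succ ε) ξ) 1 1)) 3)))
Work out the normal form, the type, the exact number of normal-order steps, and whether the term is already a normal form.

normal form:
  refl Nat 9
the term's type:
  Eq Nat 9 9
steps to reach normal form (normal order): 4
already normal: no
first redex: a beta-redex


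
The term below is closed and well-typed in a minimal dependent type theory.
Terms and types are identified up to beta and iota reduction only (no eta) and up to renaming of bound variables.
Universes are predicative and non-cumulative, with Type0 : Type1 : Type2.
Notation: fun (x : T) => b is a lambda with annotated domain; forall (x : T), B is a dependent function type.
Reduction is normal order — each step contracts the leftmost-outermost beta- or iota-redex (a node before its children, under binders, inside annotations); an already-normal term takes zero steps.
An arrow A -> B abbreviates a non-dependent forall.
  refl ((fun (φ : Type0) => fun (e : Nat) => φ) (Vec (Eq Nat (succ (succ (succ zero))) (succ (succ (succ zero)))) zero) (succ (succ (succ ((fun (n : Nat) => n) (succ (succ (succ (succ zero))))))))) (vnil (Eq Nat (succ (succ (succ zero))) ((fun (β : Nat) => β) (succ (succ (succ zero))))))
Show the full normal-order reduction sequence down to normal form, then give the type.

normal-order reduction sequence:
  refl ((fun (φ : Type0) => fun (e : Nat) => φ) (Vec (Eq Nat (succ (succ (succ zero))) (succ (succ (succ zero)))) zero) (succ (succ (succ ((fun (n : Nat) => n) (succ (succ (succ (succ zero))))))))) (vnil (Eq Nat (succ (succ (succ zero))) ((fun (β : Nat) => β) (succ (succ (succ zero))))))
  ~> refl ((fun (φ : Nat) => Vec (Eq Nat (succ (succ (succ zero))) (succ (succ (succ zero)))) zero) (succ (succ (succ ((fun (e : Nat) => e) (succ (succ (succ (succ zero))))))))) (vnil (Eq Nat (succ (succ (succ zero))) ((fun (n : Nat) => n) (succ (succ (succ zero))))))
  ~> refl (Vec (Eq Nat (succ (succ (succ zero))) (succ (succ (succ zero)))) zero) (vnil (Eq Nat (succ (succ (succ zero))) ((fun (φ : Nat) => φ) (succ (succ (succ zero))))))
  ~> refl (Vec (Eq Nat (succ (succ (succ zero))) (succ (succ (succ zero)))) zero) (vnil (Eq Nat (succ (succ (succ zero))) (succ (succ (succ zero)))))
inferred type:
  Eq (Vec (Eq Nat (succ (succ (succ zero))) (succ (succ (succ zero)))) zero) (vnil (Eq Nat (succ (succ (succ zero))) (succ (succ (succ zero))))) (vnil (Eq Nat (succ (succ (succ zero))) (succ (succ (succ zero)))))


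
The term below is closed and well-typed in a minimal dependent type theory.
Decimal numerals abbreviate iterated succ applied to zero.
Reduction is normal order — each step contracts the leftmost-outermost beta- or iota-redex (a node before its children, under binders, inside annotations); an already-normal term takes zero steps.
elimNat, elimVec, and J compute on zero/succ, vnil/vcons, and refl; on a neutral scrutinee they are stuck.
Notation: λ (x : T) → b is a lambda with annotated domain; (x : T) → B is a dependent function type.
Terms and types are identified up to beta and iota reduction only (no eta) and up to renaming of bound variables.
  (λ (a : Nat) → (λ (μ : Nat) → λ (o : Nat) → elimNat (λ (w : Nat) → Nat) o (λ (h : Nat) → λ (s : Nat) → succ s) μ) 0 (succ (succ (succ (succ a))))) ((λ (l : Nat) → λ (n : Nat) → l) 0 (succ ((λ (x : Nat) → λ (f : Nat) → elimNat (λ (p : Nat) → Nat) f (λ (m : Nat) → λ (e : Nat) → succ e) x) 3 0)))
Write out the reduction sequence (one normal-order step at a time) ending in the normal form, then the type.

normal-order reduction sequence:
  (λ (a : Nat) → (λ (μ : Nat) → λ (o : Nat) → elimNat (λ (w : Nat) → Nat) o (λ (h : Nat) → λ (s : Nat) → succ s) μ) 0 (succ (succ (succ (succ a))))) ((λ (l : Nat) → λ (n : Nat) → l) 0 (succ ((λ (x : Nat) → λ (f : Nat) → elimNat (λ (p : Nat) → Nat) f (λ (m : Nat) → λ (e : Nat) → succ e) x) 3 0)))
  ~> (λ (a : Nat) → λ (μ : Nat) → elimNat (λ (o : Nat) → Nat) μ (λ (w : Nat) → λ (h : Nat) → succ h) a) 0 (succ (succ (succ (succ ((λ (s : Nat) → λ (l : Nat) → s) 0 (succ ((λ (n : Nat) → λ (x : Nat) → elimNat (λ (f : Nat) → Nat) x (λ (p : Nat) → λ (m : Nat) → succ m) n) 3 0)))))))
  ~> (λ (a : Nat) → elimNat (λ (μ : Nat) → Nat) a (λ (o : Nat) → λ (w : Nat) → succ w) 0) (succ (succ (succ (succ ((λ (h : Nat) → λ (s : Nat) → h) 0 (succ ((λ (l : Nat) → λ (n : Nat) → elimNat (λ (x : Nat) → Nat) n (λ (f : Nat) → λ (p : Nat) → succ p) l) 3 0)))))))
  ~> elimNat (λ (a : Nat) → Nat) (succ (succ (succ (succ ((λ (μ : Nat) → λ (o : Nat) → μ) 0 (succ ((λ (w : Nat) → λ (h : Nat) → elimNat (λ (s : Nat) → Nat) h (λ (l : Nat) → λ (n : Nat) → succ n) w) 3 0))))))) (λ (x : Nat) → λ (f : Nat) → succ f) 0
  ~> succ (succ (succ (succ ((λ (a : Nat) → λ (μ : Nat) → a) 0 (succ ((λ (o : Nat) → λ (w : Nat) → elimNat (λ (h : Nat) → Nat) w (λ (s : Nat) → λ (l : Nat) → succ l) o) 3 0))))))
  ~> succ (succ (succ (succ ((λ (a : Nat) → 0) (succ ((λ (μ : Nat) → λ (o : Nat) → elimNat (λ (w : Nat) → Nat) o (λ (h : Nat) → λ (s : Nat) → succ s) μ) 3 0))))))
  ~> 4
type:
  Nat


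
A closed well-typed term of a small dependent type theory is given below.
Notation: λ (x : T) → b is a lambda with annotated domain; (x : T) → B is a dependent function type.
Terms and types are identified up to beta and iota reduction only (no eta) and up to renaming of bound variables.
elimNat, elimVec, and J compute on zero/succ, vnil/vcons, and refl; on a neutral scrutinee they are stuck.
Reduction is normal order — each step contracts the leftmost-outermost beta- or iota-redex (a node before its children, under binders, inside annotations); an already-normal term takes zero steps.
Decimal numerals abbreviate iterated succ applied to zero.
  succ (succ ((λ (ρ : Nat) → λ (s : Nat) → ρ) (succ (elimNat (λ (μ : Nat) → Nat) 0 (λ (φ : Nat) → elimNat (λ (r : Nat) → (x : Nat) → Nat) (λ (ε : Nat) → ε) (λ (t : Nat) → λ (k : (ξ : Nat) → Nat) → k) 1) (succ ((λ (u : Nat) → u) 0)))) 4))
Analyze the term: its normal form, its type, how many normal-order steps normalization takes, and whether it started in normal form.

reduced normal form:
  3
the term's type:
  Nat
steps to reach normal form (normal order): 15
started in normal form: no
first redex: a beta-redex


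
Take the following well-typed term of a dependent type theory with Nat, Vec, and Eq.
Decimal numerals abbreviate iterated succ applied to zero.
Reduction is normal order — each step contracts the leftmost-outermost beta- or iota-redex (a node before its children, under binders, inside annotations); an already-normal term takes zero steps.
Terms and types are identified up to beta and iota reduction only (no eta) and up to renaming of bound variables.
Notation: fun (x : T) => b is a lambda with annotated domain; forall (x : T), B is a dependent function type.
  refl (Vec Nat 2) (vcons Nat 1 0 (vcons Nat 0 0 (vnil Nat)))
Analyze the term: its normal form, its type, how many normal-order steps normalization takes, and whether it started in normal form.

normal form:
  refl (Vec Nat 2) (vcons Nat 1 0 (vcons Nat 0 0 (vnil Nat)))
inferred type:
  Eq (Vec Nat 2) (vcons Nat 1 0 (vcons Nat 0 0 (vnil Nat))) (vcons Nat 1 0 (vcons Nat 0 0 (vnil Nat)))
reduction steps (normal order): 0
started in normal form: yes


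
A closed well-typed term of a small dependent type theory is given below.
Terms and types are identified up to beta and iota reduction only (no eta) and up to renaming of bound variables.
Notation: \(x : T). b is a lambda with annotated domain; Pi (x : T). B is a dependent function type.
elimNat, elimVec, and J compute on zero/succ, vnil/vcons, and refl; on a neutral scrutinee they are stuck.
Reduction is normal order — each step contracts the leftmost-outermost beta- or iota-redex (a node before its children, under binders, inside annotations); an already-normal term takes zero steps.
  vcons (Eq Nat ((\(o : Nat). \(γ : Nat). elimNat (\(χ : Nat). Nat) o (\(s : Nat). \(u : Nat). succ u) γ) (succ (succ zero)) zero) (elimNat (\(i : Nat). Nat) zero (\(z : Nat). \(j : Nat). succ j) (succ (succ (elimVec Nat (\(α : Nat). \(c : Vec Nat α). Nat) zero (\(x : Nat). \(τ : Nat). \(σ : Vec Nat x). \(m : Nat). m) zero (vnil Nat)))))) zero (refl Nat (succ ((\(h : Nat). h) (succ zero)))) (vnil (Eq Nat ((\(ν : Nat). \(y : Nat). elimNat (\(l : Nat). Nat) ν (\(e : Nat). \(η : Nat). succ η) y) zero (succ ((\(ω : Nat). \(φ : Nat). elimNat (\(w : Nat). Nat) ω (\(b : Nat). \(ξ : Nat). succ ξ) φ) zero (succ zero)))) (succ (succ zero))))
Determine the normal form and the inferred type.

normal form:
  vcons (Eq Nat (succ (succ zero)) (succ (succ zero))) zero (refl Nat (succ (succ zero))) (vnil (Eq Nat (succ (succ zero)) (succ (succ zero))))
inferred type:
  Vec (Eq Nat (succ (succ zero)) (succ (succ zero))) (succ zero)


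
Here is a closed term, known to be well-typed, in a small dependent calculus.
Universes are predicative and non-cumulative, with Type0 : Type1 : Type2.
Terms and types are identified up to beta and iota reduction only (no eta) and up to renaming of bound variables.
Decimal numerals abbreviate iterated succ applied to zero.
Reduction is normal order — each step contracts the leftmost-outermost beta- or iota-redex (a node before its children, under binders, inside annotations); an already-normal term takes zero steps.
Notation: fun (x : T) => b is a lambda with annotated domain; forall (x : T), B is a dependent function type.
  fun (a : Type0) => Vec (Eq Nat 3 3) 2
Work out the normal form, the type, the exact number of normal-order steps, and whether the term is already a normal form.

normal form:
  fun (a : Type0) => Vec (Eq Nat 3 3) 2
type:
  forall (a : Type0), Type0
normal-order step count: 0
already normal: yes


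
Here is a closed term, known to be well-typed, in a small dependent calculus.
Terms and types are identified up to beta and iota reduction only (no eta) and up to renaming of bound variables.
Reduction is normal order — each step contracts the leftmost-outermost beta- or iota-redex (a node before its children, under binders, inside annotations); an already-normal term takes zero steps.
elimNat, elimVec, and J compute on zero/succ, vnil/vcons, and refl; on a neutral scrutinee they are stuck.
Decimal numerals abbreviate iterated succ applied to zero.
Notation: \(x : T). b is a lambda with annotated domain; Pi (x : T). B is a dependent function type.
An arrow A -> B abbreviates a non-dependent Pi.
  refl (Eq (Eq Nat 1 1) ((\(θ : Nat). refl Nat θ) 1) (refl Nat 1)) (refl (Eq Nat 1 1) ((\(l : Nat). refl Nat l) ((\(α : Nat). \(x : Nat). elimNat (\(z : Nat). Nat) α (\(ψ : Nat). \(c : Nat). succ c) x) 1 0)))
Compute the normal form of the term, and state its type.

reduced normal form:
  refl (Eq (Eq Nat 1 1) (refl Nat 1) (refl Nat 1)) (refl (Eq Nat 1 1) (refl Nat 1))
type:
  Eq (Eq (Eq Nat 1 1) (refl Nat 1) (refl Nat 1)) (refl (Eq Nat 1 1) (refl Nat 1)) (refl (Eq Nat 1 1) (refl Nat 1))
observation: the first redex contracted is a beta-redex; the normal form is reached in 5 normal-order steps.


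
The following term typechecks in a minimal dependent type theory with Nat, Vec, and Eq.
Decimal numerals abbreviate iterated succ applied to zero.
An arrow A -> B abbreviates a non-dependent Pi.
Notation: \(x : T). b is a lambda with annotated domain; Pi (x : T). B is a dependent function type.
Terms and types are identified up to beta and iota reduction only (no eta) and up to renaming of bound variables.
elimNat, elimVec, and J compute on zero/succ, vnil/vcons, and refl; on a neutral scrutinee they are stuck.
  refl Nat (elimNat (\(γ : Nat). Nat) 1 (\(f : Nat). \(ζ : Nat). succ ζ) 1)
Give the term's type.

inferred type:
  Eq Nat 2 2


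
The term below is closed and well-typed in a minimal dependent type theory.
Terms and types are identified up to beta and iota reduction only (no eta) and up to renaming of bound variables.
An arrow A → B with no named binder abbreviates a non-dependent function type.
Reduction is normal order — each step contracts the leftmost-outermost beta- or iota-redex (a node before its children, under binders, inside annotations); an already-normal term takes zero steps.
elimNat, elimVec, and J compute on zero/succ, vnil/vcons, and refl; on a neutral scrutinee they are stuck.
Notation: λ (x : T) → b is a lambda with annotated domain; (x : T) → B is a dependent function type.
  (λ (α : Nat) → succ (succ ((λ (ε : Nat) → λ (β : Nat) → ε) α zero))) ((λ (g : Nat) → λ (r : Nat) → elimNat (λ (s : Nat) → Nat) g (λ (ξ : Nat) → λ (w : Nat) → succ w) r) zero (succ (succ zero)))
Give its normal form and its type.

reduced normal form:
  succ (succ (succ (succ zero)))
type:
  Nat


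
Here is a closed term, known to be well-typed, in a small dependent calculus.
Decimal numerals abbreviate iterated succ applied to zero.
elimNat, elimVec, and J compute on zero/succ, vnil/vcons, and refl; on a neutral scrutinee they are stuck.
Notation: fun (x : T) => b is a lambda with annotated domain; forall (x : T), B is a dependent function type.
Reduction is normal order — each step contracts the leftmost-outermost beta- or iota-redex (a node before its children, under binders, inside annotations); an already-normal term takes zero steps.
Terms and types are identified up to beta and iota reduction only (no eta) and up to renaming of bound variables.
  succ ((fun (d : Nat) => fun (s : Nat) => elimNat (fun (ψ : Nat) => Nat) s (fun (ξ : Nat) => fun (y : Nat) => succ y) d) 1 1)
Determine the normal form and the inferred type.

reduced normal form:
  3
the term's type:
  Nat


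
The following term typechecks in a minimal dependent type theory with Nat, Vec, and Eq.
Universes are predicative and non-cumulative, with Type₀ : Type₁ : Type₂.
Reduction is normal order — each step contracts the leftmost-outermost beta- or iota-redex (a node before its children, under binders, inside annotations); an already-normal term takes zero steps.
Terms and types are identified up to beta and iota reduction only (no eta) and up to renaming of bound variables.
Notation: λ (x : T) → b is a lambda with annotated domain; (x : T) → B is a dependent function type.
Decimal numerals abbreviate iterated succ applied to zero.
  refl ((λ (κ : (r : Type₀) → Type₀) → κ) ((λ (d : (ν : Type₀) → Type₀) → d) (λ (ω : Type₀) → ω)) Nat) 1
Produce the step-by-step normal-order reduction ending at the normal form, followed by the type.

reduction (normal order):
  refl ((λ (κ : (r : Type₀) → Type₀) → κ) ((λ (d : (ν : Type₀) → Type₀) → d) (λ (ω : Type₀) → ω)) Nat) 1
  ~> refl ((λ (κ : (r : Type₀) → Type₀) → κ) (λ (d : Type₀) → d) Nat) 1
  ~> refl ((λ (κ : Type₀) → κ) Nat) 1
  ~> refl Nat 1
inferred type:
  Eq Nat 1 1


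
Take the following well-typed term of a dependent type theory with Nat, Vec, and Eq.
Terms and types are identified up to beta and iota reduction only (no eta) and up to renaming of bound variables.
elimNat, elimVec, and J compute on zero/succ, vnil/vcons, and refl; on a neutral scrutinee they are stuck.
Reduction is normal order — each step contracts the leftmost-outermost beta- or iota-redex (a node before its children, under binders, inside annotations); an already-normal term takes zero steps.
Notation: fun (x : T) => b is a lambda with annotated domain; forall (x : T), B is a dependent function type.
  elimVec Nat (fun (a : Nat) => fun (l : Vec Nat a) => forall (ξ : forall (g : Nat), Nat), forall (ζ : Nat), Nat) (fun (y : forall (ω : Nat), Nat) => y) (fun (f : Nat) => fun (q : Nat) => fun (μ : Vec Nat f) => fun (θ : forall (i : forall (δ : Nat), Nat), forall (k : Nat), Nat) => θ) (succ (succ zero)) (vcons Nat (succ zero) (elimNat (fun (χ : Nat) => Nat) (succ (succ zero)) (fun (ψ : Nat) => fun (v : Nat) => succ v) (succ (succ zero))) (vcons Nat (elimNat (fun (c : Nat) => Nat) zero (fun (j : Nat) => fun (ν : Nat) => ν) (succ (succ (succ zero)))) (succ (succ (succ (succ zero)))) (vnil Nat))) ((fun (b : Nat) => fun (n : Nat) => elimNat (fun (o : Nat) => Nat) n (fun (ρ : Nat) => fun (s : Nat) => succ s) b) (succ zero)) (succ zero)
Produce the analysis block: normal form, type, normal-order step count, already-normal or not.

reduced normal form:
  succ (succ zero)
type:
  Nat
normal-order step count: 18
started in normal form: no
first contracted redex: an elimVec iota-redex
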